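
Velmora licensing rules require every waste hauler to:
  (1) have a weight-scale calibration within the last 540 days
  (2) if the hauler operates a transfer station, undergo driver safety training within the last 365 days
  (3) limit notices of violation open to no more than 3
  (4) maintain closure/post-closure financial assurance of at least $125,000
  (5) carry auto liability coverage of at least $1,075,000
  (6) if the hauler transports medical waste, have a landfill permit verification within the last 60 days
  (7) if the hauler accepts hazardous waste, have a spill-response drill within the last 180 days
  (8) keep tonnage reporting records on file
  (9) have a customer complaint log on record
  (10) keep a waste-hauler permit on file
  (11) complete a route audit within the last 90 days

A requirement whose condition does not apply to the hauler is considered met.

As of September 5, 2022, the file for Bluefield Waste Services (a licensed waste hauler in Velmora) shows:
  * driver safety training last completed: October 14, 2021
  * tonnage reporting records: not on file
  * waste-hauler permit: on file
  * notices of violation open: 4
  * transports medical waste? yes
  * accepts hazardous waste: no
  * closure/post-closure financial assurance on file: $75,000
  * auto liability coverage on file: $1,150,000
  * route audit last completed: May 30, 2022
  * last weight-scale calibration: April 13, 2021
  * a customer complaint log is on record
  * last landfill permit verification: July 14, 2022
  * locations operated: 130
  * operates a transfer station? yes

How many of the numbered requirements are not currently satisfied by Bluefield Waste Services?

1. weight-scale calibration 510 days ago vs limit 540 → met
2. condition 'operates a transfer station' holds; driver safety training 326 days ago vs limit 365 → met
3. notices of violation open 4 > 3 → not met
4. closure/post-closure financial assurance $75,000 < $125,000 → not met
5. auto liability coverage $1,150,000 ≥ $1,075,000 → met
6. condition 'transports medical waste' holds; landfill permit verification 53 days ago vs limit 60 → met
7. condition 'accepts hazardous waste' does not hold → requirement n/a → met
8. tonnage reporting records absent → not met
9. customer complaint log present → met
10. waste-hauler permit present → met
11. route audit 98 days ago vs limit 90 → not met
Not met: 4 of 11

4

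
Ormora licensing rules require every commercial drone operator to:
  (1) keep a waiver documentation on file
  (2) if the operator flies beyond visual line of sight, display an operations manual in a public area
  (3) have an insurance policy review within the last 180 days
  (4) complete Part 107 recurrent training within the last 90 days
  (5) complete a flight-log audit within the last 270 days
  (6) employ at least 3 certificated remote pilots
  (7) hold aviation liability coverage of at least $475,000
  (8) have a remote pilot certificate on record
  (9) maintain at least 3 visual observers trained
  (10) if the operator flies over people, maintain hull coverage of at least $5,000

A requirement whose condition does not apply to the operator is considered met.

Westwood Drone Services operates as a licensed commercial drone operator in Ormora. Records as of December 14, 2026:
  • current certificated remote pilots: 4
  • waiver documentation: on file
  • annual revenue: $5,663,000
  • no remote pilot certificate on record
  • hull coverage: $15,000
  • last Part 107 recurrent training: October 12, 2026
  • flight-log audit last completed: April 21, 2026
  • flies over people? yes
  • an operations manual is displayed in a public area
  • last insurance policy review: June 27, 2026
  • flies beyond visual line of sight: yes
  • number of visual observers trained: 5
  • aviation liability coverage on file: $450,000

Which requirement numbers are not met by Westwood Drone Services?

1. waiver documentation present → met
2. condition 'flies beyond visual line of sight' holds; operations manual present → met
3. insurance policy review 170 days ago vs limit 180 → met
4. Part 107 recurrent training 63 days ago vs limit 90 → met
5. flight-log audit 237 days ago vs limit 270 → met
6. certificated remote pilots 4 ≥ 3 → met
7. aviation liability coverage $450,000 < $475,000 → not met
8. remote pilot certificate absent → not met
9. visual observers trained 5 ≥ 3 → met
10. condition 'flies over people' holds; hull coverage $15,000 ≥ $5,000 → met
Not met: 7, 8

7, 8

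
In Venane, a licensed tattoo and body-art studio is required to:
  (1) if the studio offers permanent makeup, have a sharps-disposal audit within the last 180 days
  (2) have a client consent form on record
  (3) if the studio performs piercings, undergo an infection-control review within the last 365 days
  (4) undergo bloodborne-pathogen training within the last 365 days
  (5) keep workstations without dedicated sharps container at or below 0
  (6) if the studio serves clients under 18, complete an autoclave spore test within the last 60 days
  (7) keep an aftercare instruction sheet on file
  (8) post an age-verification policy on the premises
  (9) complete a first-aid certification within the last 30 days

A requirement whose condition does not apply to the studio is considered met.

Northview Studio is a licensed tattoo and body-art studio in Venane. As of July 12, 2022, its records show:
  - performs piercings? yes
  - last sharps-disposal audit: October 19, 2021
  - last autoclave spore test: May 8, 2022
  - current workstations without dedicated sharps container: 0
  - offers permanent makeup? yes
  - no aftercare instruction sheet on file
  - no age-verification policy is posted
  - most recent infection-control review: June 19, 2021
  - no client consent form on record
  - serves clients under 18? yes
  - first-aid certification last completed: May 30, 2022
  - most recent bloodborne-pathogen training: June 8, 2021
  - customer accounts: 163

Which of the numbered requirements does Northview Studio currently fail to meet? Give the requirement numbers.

1, 2, 3, 4, 6, 7, 8, 9

1. condition 'offers permanent makeup' holds; sharps-disposal audit 266 days ago vs limit 180 → not met
2. client consent form absent → not met
3. condition 'performs piercings' holds; infection-control review 388 days ago vs limit 365 → not met
4. bloodborne-pathogen training 399 days ago vs limit 365 → not met
5. workstations without dedicated sharps container 0 ≤ 0 → met
6. condition 'serves clients under 18' holds; autoclave spore test 65 days ago vs limit 60 → not met
7. aftercare instruction sheet absent → not met
8. age-verification policy absent → not met
9. first-aid certification 43 days ago vs limit 30 → not met
Not met: 1, 2, 3, 4, 6, 7, 8, 9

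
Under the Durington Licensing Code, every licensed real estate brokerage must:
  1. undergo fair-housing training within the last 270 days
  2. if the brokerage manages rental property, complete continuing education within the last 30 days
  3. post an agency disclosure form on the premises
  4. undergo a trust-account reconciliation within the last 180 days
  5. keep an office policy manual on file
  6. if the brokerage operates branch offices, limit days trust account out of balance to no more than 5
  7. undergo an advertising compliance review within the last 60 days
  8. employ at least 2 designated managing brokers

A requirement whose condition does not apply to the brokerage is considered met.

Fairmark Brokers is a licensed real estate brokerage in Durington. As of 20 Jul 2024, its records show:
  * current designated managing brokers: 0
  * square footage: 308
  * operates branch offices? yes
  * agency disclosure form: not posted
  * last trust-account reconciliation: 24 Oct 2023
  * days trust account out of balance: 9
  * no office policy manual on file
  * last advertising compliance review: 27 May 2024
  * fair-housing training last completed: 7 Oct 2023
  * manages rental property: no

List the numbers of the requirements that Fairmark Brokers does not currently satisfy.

1, 3, 4, 5, 6, 8

1. fair-housing training 287 days ago vs limit 270 → not met
2. condition 'manages rental property' does not hold → requirement n/a → met
3. agency disclosure form absent → not met
4. trust-account reconciliation 270 days ago vs limit 180 → not met
5. office policy manual absent → not met
6. condition 'operates branch offices' holds; days trust account out of balance 9 > 5 → not met
7. advertising compliance review 54 days ago vs limit 60 → met
8. designated managing brokers 0 < 2 → not met
Not met: 1, 3, 4, 5, 6, 8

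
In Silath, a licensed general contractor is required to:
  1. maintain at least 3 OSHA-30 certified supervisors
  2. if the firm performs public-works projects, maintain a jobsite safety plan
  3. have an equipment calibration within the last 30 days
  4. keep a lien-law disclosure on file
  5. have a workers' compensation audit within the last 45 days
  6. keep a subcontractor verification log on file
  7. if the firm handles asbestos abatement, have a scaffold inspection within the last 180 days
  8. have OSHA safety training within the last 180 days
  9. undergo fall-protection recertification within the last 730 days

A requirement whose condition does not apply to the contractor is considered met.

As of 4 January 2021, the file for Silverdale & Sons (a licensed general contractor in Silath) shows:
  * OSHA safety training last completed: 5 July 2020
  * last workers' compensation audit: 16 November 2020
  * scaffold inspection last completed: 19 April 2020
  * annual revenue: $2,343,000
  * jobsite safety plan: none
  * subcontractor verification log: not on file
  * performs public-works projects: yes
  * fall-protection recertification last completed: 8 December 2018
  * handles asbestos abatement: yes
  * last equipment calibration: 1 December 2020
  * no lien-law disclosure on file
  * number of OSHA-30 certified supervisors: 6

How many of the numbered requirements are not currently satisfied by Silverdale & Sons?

8

1. OSHA-30 certified supervisors 6 ≥ 3 → met
2. condition 'performs public-works projects' holds; jobsite safety plan absent → not met
3. equipment calibration 34 days ago vs limit 30 → not met
4. lien-law disclosure absent → not met
5. workers' compensation audit 49 days ago vs limit 45 → not met
6. subcontractor verification log absent → not met
7. condition 'handles asbestos abatement' holds; scaffold inspection 260 days ago vs limit 180 → not met
8. OSHA safety training 183 days ago vs limit 180 → not met
9. fall-protection recertification 758 days ago vs limit 730 → not met
Not met: 8 of 9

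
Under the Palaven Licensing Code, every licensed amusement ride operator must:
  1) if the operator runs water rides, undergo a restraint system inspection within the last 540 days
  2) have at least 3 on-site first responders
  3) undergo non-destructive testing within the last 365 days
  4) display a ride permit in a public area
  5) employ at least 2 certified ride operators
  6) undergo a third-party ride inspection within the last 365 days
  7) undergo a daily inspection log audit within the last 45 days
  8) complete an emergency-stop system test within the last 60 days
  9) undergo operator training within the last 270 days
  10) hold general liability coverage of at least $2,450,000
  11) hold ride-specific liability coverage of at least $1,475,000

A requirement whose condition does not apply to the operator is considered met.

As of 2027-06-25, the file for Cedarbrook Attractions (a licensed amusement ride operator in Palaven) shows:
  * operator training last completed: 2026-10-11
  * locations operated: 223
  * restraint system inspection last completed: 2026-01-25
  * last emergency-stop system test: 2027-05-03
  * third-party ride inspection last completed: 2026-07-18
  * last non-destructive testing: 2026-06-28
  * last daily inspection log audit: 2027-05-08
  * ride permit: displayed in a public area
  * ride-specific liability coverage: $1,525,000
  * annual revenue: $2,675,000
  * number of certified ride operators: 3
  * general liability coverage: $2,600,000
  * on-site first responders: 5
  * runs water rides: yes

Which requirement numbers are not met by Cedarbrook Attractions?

1. condition 'runs water rides' holds; restraint system inspection 516 days ago vs limit 540 → met
2. on-site first responders 5 ≥ 3 → met
3. non-destructive testing 362 days ago vs limit 365 → met
4. ride permit present → met
5. certified ride operators 3 ≥ 2 → met
6. third-party ride inspection 342 days ago vs limit 365 → met
7. daily inspection log audit 48 days ago vs limit 45 → not met
8. emergency-stop system test 53 days ago vs limit 60 → met
9. operator training 257 days ago vs limit 270 → met
10. general liability coverage $2,600,000 ≥ $2,450,000 → met
11. ride-specific liability coverage $1,525,000 ≥ $1,475,000 → met
Not met: 7

7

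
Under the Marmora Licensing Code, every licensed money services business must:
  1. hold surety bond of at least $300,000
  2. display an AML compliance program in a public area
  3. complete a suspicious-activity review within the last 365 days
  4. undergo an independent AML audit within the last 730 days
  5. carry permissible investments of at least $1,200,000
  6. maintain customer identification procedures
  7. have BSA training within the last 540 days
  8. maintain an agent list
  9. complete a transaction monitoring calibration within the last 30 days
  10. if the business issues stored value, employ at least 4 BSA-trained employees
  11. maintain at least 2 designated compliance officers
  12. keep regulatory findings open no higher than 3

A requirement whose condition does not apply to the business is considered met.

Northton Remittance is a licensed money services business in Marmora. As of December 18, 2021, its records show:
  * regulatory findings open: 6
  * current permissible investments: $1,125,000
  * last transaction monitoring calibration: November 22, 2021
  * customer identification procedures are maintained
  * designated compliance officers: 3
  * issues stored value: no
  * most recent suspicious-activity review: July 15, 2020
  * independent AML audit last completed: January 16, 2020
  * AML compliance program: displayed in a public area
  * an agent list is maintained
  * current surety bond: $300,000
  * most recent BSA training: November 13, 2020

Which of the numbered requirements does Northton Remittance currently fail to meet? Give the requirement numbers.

1. surety bond $300,000 ≥ $300,000 → met
2. AML compliance program present → met
3. suspicious-activity review 521 days ago vs limit 365 → not met
4. independent AML audit 702 days ago vs limit 730 → met
5. permissible investments $1,125,000 < $1,200,000 → not met
6. customer identification procedures present → met
7. BSA training 400 days ago vs limit 540 → met
8. agent list present → met
9. transaction monitoring calibration 26 days ago vs limit 30 → met
10. condition 'issues stored value' does not hold → requirement n/a → met
11. designated compliance officers 3 ≥ 2 → met
12. regulatory findings open 6 > 3 → not met
Not met: 3, 5, 12

3, 5, 12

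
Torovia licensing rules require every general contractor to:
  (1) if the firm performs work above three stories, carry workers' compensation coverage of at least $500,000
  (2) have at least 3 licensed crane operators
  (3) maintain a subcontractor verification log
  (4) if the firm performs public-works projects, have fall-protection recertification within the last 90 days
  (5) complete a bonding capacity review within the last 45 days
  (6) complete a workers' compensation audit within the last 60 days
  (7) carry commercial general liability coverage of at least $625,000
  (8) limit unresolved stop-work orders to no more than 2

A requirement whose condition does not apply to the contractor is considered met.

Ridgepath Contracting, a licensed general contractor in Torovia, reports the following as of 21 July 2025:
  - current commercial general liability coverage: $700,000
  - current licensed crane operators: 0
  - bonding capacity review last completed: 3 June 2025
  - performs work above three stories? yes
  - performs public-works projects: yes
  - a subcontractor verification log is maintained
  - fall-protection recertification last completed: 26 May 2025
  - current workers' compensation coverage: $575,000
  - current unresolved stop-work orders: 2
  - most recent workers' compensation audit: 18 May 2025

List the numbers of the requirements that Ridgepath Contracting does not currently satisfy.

1. condition 'performs work above three stories' holds; workers' compensation coverage $575,000 ≥ $500,000 → met
2. licensed crane operators 0 < 3 → not met
3. subcontractor verification log present → met
4. condition 'performs public-works projects' holds; fall-protection recertification 56 days ago vs limit 90 → met
5. bonding capacity review 48 days ago vs limit 45 → not met
6. workers' compensation audit 64 days ago vs limit 60 → not met
7. commercial general liability coverage $700,000 ≥ $625,000 → met
8. unresolved stop-work orders 2 ≤ 2 → met
Not met: 2, 5, 6

2, 5, 6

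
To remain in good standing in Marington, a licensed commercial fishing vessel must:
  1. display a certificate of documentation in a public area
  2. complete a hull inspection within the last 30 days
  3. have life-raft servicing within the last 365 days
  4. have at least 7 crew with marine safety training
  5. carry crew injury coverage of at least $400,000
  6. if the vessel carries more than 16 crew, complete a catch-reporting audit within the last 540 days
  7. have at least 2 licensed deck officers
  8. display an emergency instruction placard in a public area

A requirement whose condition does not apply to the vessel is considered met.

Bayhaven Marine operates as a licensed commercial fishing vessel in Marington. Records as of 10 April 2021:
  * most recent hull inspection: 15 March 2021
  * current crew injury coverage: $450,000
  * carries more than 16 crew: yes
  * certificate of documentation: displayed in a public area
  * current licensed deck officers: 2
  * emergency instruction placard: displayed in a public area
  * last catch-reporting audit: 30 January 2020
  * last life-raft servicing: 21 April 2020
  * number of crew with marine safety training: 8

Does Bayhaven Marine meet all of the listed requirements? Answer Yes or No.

Yes

1. certificate of documentation present → met
2. hull inspection 26 days ago vs limit 30 → met
3. life-raft servicing 354 days ago vs limit 365 → met
4. crew with marine safety training 8 ≥ 7 → met
5. crew injury coverage $450,000 ≥ $400,000 → met
6. condition 'carries more than 16 crew' holds; catch-reporting audit 436 days ago vs limit 540 → met
7. licensed deck officers 2 ≥ 2 → met
8. emergency instruction placard present → met
All met.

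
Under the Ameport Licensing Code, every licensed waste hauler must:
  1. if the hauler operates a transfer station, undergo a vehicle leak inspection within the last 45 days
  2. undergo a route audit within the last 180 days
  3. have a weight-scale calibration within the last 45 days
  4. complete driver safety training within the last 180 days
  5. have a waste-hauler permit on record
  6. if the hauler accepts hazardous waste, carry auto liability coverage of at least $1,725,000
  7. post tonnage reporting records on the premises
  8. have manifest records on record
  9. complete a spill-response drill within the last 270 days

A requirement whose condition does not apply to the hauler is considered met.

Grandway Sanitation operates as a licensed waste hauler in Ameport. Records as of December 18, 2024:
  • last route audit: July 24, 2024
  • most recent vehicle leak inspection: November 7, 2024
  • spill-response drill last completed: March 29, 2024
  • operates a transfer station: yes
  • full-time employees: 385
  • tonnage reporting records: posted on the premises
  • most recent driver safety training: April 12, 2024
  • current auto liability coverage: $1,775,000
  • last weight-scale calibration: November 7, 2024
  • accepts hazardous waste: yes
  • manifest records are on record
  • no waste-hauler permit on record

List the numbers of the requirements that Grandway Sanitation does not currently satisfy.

4, 5

1. condition 'operates a transfer station' holds; vehicle leak inspection 41 days ago vs limit 45 → met
2. route audit 147 days ago vs limit 180 → met
3. weight-scale calibration 41 days ago vs limit 45 → met
4. driver safety training 250 days ago vs limit 180 → not met
5. waste-hauler permit absent → not met
6. condition 'accepts hazardous waste' holds; auto liability coverage $1,775,000 ≥ $1,725,000 → met
7. tonnage reporting records present → met
8. manifest records present → met
9. spill-response drill 264 days ago vs limit 270 → met
Not met: 4, 5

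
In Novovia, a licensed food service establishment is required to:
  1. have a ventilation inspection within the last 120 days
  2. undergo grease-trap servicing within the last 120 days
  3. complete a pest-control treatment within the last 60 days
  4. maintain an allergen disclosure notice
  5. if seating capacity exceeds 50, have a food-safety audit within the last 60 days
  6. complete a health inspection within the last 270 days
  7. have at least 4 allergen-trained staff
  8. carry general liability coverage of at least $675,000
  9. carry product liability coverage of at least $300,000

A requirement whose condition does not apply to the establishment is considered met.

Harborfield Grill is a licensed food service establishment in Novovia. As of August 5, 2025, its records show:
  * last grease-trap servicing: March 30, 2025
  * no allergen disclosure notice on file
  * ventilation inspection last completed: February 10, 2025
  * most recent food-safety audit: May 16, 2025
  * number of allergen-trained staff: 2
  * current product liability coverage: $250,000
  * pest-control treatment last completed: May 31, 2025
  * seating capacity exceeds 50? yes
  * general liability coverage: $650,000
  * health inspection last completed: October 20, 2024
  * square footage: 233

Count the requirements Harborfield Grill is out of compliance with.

1. ventilation inspection 176 days ago vs limit 120 → not met
2. grease-trap servicing 128 days ago vs limit 120 → not met
3. pest-control treatment 66 days ago vs limit 60 → not met
4. allergen disclosure notice absent → not met
5. condition 'seating capacity exceeds 50' holds; food-safety audit 81 days ago vs limit 60 → not met
6. health inspection 289 days ago vs limit 270 → not met
7. allergen-trained staff 2 < 4 → not met
8. general liability coverage $650,000 < $675,000 → not met
9. product liability coverage $250,000 < $300,000 → not met
Not met: 9 of 9

9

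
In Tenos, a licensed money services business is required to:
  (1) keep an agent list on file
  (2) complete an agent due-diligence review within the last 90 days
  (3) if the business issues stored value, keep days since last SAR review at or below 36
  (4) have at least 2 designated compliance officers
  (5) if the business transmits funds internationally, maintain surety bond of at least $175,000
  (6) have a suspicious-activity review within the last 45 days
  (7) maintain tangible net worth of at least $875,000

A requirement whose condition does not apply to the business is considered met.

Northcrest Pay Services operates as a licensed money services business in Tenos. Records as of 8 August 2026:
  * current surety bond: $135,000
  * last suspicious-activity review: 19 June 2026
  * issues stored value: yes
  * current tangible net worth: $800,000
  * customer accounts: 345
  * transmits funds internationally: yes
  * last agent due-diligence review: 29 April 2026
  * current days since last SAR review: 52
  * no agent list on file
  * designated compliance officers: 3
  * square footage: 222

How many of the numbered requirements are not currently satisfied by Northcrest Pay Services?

1. agent list absent → not met
2. agent due-diligence review 101 days ago vs limit 90 → not met
3. condition 'issues stored value' holds; days since last SAR review 52 > 36 → not met
4. designated compliance officers 3 ≥ 2 → met
5. condition 'transmits funds internationally' holds; surety bond $135,000 < $175,000 → not met
6. suspicious-activity review 50 days ago vs limit 45 → not met
7. tangible net worth $800,000 < $875,000 → not met
Not met: 6 of 7

6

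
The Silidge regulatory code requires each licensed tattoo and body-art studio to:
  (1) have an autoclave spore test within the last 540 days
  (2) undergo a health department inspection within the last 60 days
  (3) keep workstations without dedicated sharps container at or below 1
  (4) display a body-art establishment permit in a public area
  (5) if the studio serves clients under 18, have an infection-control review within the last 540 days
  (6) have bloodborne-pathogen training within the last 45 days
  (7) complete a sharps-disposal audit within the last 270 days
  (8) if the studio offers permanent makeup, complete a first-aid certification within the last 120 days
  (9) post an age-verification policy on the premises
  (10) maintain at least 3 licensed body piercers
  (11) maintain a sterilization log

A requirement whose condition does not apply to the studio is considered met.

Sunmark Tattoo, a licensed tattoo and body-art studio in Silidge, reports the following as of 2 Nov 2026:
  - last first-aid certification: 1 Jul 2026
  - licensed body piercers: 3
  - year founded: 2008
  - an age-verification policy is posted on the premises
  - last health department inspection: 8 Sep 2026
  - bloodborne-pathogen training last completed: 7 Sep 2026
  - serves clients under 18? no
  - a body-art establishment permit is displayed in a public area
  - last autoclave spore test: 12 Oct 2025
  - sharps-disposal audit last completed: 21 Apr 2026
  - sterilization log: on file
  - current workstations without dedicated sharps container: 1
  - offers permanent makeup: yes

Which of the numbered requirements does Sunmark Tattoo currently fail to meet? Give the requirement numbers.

6, 8

1. autoclave spore test 386 days ago vs limit 540 → met
2. health department inspection 55 days ago vs limit 60 → met
3. workstations without dedicated sharps container 1 ≤ 1 → met
4. body-art establishment permit present → met
5. condition 'serves clients under 18' does not hold → requirement n/a → met
6. bloodborne-pathogen training 56 days ago vs limit 45 → not met
7. sharps-disposal audit 195 days ago vs limit 270 → met
8. condition 'offers permanent makeup' holds; first-aid certification 124 days ago vs limit 120 → not met
9. age-verification policy present → met
10. licensed body piercers 3 ≥ 3 → met
11. sterilization log present → met
Not met: 6, 8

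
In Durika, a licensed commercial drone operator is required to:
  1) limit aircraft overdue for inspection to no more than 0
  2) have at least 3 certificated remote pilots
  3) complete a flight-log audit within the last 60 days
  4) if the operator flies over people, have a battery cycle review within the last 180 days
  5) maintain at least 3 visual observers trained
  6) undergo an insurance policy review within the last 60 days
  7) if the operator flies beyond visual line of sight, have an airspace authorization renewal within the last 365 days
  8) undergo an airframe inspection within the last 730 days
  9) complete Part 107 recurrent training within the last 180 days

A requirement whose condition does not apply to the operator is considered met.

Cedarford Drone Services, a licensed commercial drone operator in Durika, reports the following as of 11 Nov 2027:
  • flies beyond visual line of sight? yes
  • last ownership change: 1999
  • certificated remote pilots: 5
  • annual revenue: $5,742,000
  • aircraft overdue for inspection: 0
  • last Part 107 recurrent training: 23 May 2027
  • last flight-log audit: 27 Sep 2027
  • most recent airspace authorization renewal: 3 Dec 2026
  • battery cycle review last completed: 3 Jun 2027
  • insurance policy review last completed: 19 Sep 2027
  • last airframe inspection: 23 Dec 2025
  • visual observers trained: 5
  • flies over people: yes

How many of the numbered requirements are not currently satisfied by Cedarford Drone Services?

0

1. aircraft overdue for inspection 0 ≤ 0 → met
2. certificated remote pilots 5 ≥ 3 → met
3. flight-log audit 45 days ago vs limit 60 → met
4. condition 'flies over people' holds; battery cycle review 161 days ago vs limit 180 → met
5. visual observers trained 5 ≥ 3 → met
6. insurance policy review 53 days ago vs limit 60 → met
7. condition 'flies beyond visual line of sight' holds; airspace authorization renewal 343 days ago vs limit 365 → met
8. airframe inspection 688 days ago vs limit 730 → met
9. Part 107 recurrent training 172 days ago vs limit 180 → met
Not met: 0 of 9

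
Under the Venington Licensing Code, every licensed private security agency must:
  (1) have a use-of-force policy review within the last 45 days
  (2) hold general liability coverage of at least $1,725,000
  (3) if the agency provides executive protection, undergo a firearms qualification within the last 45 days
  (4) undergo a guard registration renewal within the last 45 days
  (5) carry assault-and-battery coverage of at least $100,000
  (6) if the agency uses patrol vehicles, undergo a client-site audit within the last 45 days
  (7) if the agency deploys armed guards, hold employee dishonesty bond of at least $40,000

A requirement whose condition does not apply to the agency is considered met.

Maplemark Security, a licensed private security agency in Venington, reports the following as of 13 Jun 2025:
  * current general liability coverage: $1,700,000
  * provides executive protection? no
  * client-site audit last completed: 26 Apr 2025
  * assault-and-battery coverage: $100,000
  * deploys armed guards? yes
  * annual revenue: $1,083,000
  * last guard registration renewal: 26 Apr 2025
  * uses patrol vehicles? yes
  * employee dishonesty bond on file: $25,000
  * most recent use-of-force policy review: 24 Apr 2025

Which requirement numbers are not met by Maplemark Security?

1, 2, 4, 6, 7

1. use-of-force policy review 50 days ago vs limit 45 → not met
2. general liability coverage $1,700,000 < $1,725,000 → not met
3. condition 'provides executive protection' does not hold → requirement n/a → met
4. guard registration renewal 48 days ago vs limit 45 → not met
5. assault-and-battery coverage $100,000 ≥ $100,000 → met
6. condition 'uses patrol vehicles' holds; client-site audit 48 days ago vs limit 45 → not met
7. condition 'deploys armed guards' holds; employee dishonesty bond $25,000 < $40,000 → not met
Not met: 1, 2, 4, 6, 7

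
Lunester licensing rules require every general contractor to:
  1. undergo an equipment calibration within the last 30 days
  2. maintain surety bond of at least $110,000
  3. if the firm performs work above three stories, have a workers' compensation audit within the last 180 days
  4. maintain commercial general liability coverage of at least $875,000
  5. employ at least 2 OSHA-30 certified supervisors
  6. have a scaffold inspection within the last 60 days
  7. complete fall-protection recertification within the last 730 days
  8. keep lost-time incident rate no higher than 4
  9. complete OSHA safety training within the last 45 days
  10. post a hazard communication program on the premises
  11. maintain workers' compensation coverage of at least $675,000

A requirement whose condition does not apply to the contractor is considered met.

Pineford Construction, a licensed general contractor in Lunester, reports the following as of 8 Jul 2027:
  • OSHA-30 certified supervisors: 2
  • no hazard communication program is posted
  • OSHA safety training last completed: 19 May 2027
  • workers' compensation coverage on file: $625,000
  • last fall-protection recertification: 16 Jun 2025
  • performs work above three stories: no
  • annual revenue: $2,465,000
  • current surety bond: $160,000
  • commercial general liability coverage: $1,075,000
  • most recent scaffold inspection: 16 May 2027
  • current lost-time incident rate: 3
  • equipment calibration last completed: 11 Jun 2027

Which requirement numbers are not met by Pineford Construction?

1. equipment calibration 27 days ago vs limit 30 → met
2. surety bond $160,000 ≥ $110,000 → met
3. condition 'performs work above three stories' does not hold → requirement n/a → met
4. commercial general liability coverage $1,075,000 ≥ $875,000 → met
5. OSHA-30 certified supervisors 2 ≥ 2 → met
6. scaffold inspection 53 days ago vs limit 60 → met
7. fall-protection recertification 752 days ago vs limit 730 → not met
8. lost-time incident rate 3 ≤ 4 → met
9. OSHA safety training 50 days ago vs limit 45 → not met
10. hazard communication program absent → not met
11. workers' compensation coverage $625,000 < $675,000 → not met
Not met: 7, 9, 10, 11

7, 9, 10, 11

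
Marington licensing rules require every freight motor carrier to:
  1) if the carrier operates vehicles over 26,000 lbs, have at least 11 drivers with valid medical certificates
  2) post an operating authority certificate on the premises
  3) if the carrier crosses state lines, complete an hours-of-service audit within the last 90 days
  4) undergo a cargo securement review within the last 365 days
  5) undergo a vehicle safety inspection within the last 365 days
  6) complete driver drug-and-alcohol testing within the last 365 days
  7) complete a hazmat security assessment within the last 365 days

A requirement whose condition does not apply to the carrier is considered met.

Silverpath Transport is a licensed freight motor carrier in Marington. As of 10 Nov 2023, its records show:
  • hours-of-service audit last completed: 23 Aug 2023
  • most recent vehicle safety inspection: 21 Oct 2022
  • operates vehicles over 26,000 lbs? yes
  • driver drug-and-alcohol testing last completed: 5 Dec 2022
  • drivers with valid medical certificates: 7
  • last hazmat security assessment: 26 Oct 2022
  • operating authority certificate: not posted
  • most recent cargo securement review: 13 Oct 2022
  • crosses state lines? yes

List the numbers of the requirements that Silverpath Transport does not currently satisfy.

1. condition 'operates vehicles over 26,000 lbs' holds; drivers with valid medical certificates 7 < 11 → not met
2. operating authority certificate absent → not met
3. condition 'crosses state lines' holds; hours-of-service audit 79 days ago vs limit 90 → met
4. cargo securement review 393 days ago vs limit 365 → not met
5. vehicle safety inspection 385 days ago vs limit 365 → not met
6. driver drug-and-alcohol testing 340 days ago vs limit 365 → met
7. hazmat security assessment 380 days ago vs limit 365 → not met
Not met: 1, 2, 4, 5, 7

1, 2, 4, 5, 7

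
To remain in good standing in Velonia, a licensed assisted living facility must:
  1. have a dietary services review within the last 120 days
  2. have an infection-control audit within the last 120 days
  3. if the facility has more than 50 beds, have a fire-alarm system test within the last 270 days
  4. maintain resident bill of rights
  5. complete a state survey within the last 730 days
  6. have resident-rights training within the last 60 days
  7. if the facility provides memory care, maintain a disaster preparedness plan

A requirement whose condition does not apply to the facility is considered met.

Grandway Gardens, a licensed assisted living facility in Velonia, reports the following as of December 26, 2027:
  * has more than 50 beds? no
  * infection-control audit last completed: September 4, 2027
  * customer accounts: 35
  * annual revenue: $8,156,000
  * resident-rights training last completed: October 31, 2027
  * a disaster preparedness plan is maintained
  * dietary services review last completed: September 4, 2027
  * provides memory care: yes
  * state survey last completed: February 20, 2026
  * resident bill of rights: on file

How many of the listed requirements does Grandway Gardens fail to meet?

1. dietary services review 113 days ago vs limit 120 → met
2. infection-control audit 113 days ago vs limit 120 → met
3. condition 'has more than 50 beds' does not hold → requirement n/a → met
4. resident bill of rights present → met
5. state survey 674 days ago vs limit 730 → met
6. resident-rights training 56 days ago vs limit 60 → met
7. condition 'provides memory care' holds; disaster preparedness plan present → met
Not met: 0 of 7

0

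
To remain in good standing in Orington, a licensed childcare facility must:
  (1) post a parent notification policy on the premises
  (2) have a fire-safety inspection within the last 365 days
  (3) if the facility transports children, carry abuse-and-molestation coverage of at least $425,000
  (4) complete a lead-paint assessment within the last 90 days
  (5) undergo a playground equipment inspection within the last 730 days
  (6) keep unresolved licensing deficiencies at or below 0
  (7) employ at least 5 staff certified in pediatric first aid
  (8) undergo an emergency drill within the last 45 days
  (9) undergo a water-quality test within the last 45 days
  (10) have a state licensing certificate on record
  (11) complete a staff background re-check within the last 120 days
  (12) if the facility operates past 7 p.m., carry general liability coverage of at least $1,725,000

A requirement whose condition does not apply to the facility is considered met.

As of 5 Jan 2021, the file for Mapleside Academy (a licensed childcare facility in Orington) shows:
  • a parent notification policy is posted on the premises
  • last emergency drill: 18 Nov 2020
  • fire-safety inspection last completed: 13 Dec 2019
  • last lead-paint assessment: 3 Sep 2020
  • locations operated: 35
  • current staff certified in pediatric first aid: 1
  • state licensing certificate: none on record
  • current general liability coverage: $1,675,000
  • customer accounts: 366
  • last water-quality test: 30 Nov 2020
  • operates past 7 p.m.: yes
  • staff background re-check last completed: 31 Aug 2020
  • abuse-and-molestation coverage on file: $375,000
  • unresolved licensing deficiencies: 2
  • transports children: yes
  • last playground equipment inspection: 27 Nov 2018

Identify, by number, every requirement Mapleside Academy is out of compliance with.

2, 3, 4, 5, 6, 7, 8, 10, 11, 12

1. parent notification policy present → met
2. fire-safety inspection 389 days ago vs limit 365 → not met
3. condition 'transports children' holds; abuse-and-molestation coverage $375,000 < $425,000 → not met
4. lead-paint assessment 124 days ago vs limit 90 → not met
5. playground equipment inspection 770 days ago vs limit 730 → not met
6. unresolved licensing deficiencies 2 > 0 → not met
7. staff certified in pediatric first aid 1 < 5 → not met
8. emergency drill 48 days ago vs limit 45 → not met
9. water-quality test 36 days ago vs limit 45 → met
10. state licensing certificate absent → not met
11. staff background re-check 127 days ago vs limit 120 → not met
12. condition 'operates past 7 p.m.' holds; general liability coverage $1,675,000 < $1,725,000 → not met
Not met: 2, 3, 4, 5, 6, 7, 8, 10, 11, 12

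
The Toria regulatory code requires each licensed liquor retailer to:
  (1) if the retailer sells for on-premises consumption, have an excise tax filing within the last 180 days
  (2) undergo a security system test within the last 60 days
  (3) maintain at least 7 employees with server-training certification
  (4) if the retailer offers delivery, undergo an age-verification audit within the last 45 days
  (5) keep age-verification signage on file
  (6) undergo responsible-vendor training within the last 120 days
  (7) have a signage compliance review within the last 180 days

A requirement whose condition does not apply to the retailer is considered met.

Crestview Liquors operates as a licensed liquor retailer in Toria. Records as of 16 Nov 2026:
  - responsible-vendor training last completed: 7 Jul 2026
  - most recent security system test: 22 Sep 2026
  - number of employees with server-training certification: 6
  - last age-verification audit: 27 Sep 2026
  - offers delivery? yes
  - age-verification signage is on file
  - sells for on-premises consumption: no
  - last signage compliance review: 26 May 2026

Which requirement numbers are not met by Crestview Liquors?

3, 4, 6

1. condition 'sells for on-premises consumption' does not hold → requirement n/a → met
2. security system test 55 days ago vs limit 60 → met
3. employees with server-training certification 6 < 7 → not met
4. condition 'offers delivery' holds; age-verification audit 50 days ago vs limit 45 → not met
5. age-verification signage present → met
6. responsible-vendor training 132 days ago vs limit 120 → not met
7. signage compliance review 174 days ago vs limit 180 → met
Not met: 3, 4, 6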